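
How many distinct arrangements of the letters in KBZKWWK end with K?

Fix K in the last position and arrange the remaining 6 letters.
Those 6 letters have K appearing twice and W appearing twice, giving (6)!/(2!·2!) = 180.

180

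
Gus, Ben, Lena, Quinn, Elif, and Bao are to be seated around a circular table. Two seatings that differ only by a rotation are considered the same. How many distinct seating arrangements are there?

Around a circle, 6 distinct people have 6!/6 = (5)! = 120 rotationally distinct seatings.

120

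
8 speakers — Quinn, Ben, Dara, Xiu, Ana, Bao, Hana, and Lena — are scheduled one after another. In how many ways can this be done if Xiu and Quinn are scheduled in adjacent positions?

Place the 6 others and the Xiu-Quinn pair as 7 objects in a line; the pair has 2 internal arrangements.
So the count is 2·(7)! = 10080.

10080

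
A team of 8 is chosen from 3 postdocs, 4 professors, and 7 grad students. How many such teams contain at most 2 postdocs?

2541

Split by how many postdocs are chosen (0 through 2).
Sum: C(3,0)·C(11,8) + C(3,1)·C(11,7) + C(3,2)·C(11,6) = 165 + 990 + 1386 = 2541.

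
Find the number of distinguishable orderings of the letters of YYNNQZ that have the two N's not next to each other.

120

Total arrangements of YYNNQZ: 6!/(2!·2!) = 180.
If the two N's are adjacent, glue them into one block, leaving 5 items to arrange: (5)!/(2!) = 60 ways.
Hence 180 − 60 = 120.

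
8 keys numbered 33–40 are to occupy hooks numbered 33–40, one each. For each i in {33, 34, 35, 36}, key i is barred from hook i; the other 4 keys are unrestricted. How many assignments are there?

Let Aᵢ (for 33 ≤ i ≤ 36) be the placements that put key i in its forbidden hook. Any j of these fix j positions, leaving (8−j)! ways to fill the rest, and there are C(4,j) ways to pick which j.
By inclusion–exclusion, the number of valid placements is Σ_{j=0}^{4} (−1)^j C(4,j)·(8−j)!.
Computing: 40320 − 20160 + 4320 − 480 + 24 = 24024.

24024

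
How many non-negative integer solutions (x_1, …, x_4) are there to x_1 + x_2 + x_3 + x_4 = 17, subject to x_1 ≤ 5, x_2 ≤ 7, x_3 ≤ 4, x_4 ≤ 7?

Ignoring the caps, the number of non-negative solutions to x_1+…+x_4 = 17 is C(20,3) = 1140.
Subtract solutions that violate a single cap (substitute x_i' = x_i − (cap_i+1)): x_1 ≥ 6 gives C(14,3) = 364; x_2 ≥ 8 gives C(12,3) = 220; x_3 ≥ 5 gives C(15,3) = 455; x_4 ≥ 8 gives C(12,3) = 220. Together 1259.
Add back pairs where two caps are both exceeded: 20 + 84 + 20 + 35 + 4 + 35 = 198.
By inclusion–exclusion the count is 1140 − 1259 + 198 = 79.

79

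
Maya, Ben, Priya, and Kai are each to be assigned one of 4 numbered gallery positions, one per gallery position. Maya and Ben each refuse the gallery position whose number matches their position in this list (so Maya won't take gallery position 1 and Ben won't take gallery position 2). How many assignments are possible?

Let Aᵢ (for i ∈ {1, 2}) be the placements that put person i in their forbidden gallery position. Any j of these fix j positions, leaving (4−j)! ways to fill the rest, and there are C(2,j) ways to pick which j.
By inclusion–exclusion, the number of valid placements is Σ_{j=0}^{2} (−1)^j C(2,j)·(4−j)!.
Computing: 24 − 12 + 2 = 14.

14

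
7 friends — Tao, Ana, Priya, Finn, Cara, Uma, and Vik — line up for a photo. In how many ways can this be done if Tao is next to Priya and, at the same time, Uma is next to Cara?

480

Treat {Tao,Priya} as one block (2 orders) and {Uma,Cara} as another (2 orders).
That leaves 5 units to arrange: 2 × 2 × 5! = 4 × 120 = 480.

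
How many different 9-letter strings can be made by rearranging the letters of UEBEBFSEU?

15120

Letter multiplicities in UEBEBFSEU: B×2, E×3, F×1, S×1, U×2.
So there are 9! / (3!·2!·2!) = 15120 distinguishable arrangements.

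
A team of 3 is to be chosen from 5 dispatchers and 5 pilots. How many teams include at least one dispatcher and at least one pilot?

100

With no constraint there are C(10,3) = 120 possible selections.
Subtract selections that omit an entire group: no dispatchers → C(5,3) = 10; no pilots → C(5,3) = 10.
Both groups omitted at once is impossible, so 120 − 20 = 100.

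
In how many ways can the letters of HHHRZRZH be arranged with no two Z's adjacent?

Total arrangements of HHHRZRZH: 8!/(4!·2!·2!) = 420.
Arrangements with the Z's together: treat ZZ as one letter, giving (7)!/(4!·2!) = 105.
Hence 420 − 105 = 315.

315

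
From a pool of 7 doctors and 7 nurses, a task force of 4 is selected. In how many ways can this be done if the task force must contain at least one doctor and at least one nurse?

931

With no constraint there are C(14,4) = 1001 possible selections.
Selections missing a whole group: no doctors → C(7,4) = 35; no nurses → C(7,4) = 35.
Both groups omitted at once is impossible, so 1001 − 70 = 931.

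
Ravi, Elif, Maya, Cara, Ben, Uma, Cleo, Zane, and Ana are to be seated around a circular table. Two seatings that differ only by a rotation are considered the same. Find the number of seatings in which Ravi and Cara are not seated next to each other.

All circular seatings of 9 people number (8)! = 40320.
Those with Ravi next to Cara: fuse the pair into one unit and seat 8 units around a circle — 2·(7)! = 10080.
Subtracting, 40320 − 10080 = 30240.

30240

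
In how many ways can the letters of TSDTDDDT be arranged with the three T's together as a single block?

Treat the 3 copies of T as a single block. The multiset to arrange is then {TTT, D, D, D, D, S}, 6 items in all.
That gives (6)!/(4!) = 30 arrangements.

30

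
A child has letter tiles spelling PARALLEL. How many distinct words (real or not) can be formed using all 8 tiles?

3360

PARALLEL has 8 letters with A appearing twice and L appearing 3 times.
Dividing 8! = 40320 by 3!·2! = 12 for the repeated letters gives 3360.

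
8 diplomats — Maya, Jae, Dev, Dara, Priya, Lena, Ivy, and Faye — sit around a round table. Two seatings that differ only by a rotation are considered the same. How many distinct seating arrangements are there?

5040

Fix one person's seat to break rotational symmetry; the remaining 7 people can be arranged in (7)! = 5040 ways.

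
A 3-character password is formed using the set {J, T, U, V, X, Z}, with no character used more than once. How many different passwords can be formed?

This is a permutation of 3 out of 6: P(6,3) = 6!/3!.
6 × 5 × 4 = 120.

120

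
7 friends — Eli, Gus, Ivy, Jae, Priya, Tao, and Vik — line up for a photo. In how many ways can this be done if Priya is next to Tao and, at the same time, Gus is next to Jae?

Treat {Priya,Tao} as one block (2 orders) and {Gus,Jae} as another (2 orders).
That leaves 5 units to arrange: 2 × 2 × 5! = 4 × 120 = 480.

480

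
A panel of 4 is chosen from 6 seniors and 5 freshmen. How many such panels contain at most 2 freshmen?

265

Split by how many freshmen are chosen (0 through 2).
Sum: C(5,0)·C(6,4) + C(5,1)·C(6,3) + C(5,2)·C(6,2) = 15 + 100 + 150 = 265.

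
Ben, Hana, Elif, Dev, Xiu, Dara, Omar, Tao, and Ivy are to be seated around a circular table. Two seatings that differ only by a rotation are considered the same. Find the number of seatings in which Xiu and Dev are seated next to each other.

10080

Glue Xiu and Dev into a block (2 internal orders). Seating 8 units around a circle gives (7)! arrangements.
So 2 × (7)! = 2 × 5040 = 10080.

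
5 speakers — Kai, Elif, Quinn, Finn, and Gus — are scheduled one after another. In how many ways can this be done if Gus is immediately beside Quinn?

48

Glue Gus and Quinn into one block (2 internal orders), leaving 4 units to arrange in a row.
So the count is 2·(4)! = 48.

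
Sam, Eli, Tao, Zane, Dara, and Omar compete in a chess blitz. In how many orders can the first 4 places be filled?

360

There are 6 choices for 1st place, 5 for 2nd, and so on down to 3 for position 4.
That gives 6 × 5 × 4 × 3 = 360.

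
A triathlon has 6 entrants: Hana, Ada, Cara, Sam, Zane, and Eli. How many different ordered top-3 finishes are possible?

120

There are 6 choices for 1st place, 5 for 2nd, and 4 for 3rd.
That gives 6 × 5 × 4 = 120.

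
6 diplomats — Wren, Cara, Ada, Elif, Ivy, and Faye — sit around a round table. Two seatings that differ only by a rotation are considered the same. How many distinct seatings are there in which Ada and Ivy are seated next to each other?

Glue Ada and Ivy into a block (2 internal orders). Seating 5 units around a circle gives (4)! arrangements.
So 2 × (4)! = 2 × 24 = 48.

48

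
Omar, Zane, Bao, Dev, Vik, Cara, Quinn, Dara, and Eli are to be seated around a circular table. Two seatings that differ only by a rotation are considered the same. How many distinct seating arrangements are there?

40320

Seat Omar anywhere (absorbing the rotational symmetry), then permute the other 8: (8)! = 40320.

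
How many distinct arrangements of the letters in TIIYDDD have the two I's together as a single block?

Treat the 2 copies of I as a single block. The multiset to arrange is then {II, D, D, D, T, Y}, 6 items in all.
That gives (6)!/(3!) = 120 arrangements.

120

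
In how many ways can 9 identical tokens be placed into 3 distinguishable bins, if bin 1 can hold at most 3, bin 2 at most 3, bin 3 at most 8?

By stars and bars, unrestricted non-negative solutions to x_1+…+x_3 = 9 number C(9+2,2) = 55.
Subtract solutions that violate a single cap (substitute x_i' = x_i − (cap_i+1)): x_1 ≥ 4 gives C(7,2) = 21; x_2 ≥ 4 gives C(7,2) = 21; x_3 ≥ 9 gives C(2,2) = 1. Together 43.
Add back pairs where two caps are both exceeded: 3 + 0 + 0 = 3.
By inclusion–exclusion the count is 55 − 43 + 3 = 15.

15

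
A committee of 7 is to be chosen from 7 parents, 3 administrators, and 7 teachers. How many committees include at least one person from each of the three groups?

With no constraint there are C(17,7) = 19448 possible selections.
Subtract selections that omit an entire group: no parents → C(10,7) = 120; no administrators → C(14,7) = 3432; no teachers → C(10,7) = 120.
Add back selections omitting two groups (i.e. drawn from a single group): C(7,7) + C(3,7) + C(7,7) = 2.
By inclusion–exclusion: 19448 − 3672 + 2 = 15778.

15778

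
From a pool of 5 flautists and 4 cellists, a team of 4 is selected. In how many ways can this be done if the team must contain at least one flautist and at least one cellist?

120

With no constraint there are C(9,4) = 126 possible selections.
Selections missing a whole group: no flautists → C(4,4) = 1; no cellists → C(5,4) = 5.
Both groups omitted at once is impossible, so 126 − 6 = 120.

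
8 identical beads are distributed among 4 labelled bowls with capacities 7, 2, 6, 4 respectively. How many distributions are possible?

85

By stars and bars, unrestricted non-negative solutions to x_1+…+x_4 = 8 number C(8+3,3) = 165.
Subtract solutions that violate a single cap (substitute x_i' = x_i − (cap_i+1)): x_1 ≥ 8 gives C(3,3) = 1; x_2 ≥ 3 gives C(8,3) = 56; x_3 ≥ 7 gives C(4,3) = 4; x_4 ≥ 5 gives C(6,3) = 20. Together 81.
Add back pairs where two caps are both exceeded: 0 + 0 + 0 + 0 + 1 + 0 = 1.
By inclusion–exclusion the count is 165 − 81 + 1 = 85.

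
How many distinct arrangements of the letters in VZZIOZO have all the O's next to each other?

120

Treat the 2 copies of O as a single block. The multiset to arrange is then {OO, I, V, Z, Z, Z}, 6 items in all.
That gives (6)!/(3!) = 120 arrangements.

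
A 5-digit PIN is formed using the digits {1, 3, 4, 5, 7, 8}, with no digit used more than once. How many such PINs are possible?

This is a permutation of 5 out of 6: P(6,5) = 6!/1!.
6 × 5 × 4 × 3 × 2 = 720.

720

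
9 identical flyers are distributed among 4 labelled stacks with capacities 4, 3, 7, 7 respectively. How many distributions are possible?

Ignoring the caps, the number of non-negative solutions to x_1+…+x_4 = 9 is C(12,3) = 220.
Subtract solutions that violate a single cap (substitute x_i' = x_i − (cap_i+1)): x_1 ≥ 5 gives C(7,3) = 35; x_2 ≥ 4 gives C(8,3) = 56; x_3 ≥ 8 gives C(4,3) = 4; x_4 ≥ 8 gives C(4,3) = 4. Together 99.
Add back pairs where two caps are both exceeded: 1 + 0 + 0 + 0 + 0 + 0 = 1.
By inclusion–exclusion the count is 220 − 99 + 1 = 122.

122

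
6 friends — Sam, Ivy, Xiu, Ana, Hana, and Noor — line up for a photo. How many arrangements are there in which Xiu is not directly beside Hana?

480

Of the 6! = 720 arrangements, those with Xiu and Hana adjacent number 2 × 5! = 240 (treat the pair as a block with 2 internal orders).
So 720 − 240 = 480 arrangements keep them apart.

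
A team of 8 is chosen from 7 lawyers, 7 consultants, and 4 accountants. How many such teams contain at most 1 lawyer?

Split by how many lawyers are chosen (0 through 1).
Sum: C(7,0)·C(11,8) + C(7,1)·C(11,7) = 165 + 2310 = 2475.

2475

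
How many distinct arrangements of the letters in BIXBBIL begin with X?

60

Fix X in the first position and arrange the remaining 6 letters.
Those 6 letters have B appearing 3 times and I appearing twice, giving (6)!/(3!·2!) = 60.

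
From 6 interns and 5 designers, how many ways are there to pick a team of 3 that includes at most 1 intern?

70

Split by how many interns are chosen (0 through 1).
Sum: C(6,0)·C(5,3) + C(6,1)·C(5,2) = 10 + 60 = 70.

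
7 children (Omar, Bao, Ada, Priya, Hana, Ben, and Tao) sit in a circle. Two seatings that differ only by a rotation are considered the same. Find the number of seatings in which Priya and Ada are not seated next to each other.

Without the restriction there are (6)! = 720 seatings.
Those with Priya next to Ada: fuse the pair into one unit and seat 6 units around a circle — 2·(5)! = 240.
Subtracting, 720 − 240 = 480.

480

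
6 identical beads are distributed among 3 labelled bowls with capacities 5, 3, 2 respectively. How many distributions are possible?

Ignoring the caps, the number of non-negative solutions to x_1+…+x_3 = 6 is C(8,2) = 28.
Subtract solutions that violate a single cap (substitute x_i' = x_i − (cap_i+1)): x_1 ≥ 6 gives C(2,2) = 1; x_2 ≥ 4 gives C(4,2) = 6; x_3 ≥ 3 gives C(5,2) = 10. Together 17.
No two caps can be exceeded simultaneously, so the pair terms are all 0.
By inclusion–exclusion the count is 28 − 17 + 0 = 11.

11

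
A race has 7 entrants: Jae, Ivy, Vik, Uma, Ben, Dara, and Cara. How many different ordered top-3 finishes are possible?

This is an ordered selection of 3 from 7: P(7,3).
That gives 7 × 6 × 5 = 210.

210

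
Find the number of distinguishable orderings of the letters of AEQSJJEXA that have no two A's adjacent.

Total arrangements of AEQSJJEXA: 9!/(2!·2!·2!) = 45360.
Arrangements with the A's together: treat AA as one letter, giving (8)!/(2!·2!) = 10080.
Hence 45360 − 10080 = 35280.

35280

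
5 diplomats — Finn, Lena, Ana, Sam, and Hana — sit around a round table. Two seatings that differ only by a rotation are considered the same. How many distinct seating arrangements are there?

24

Seat Finn anywhere (absorbing the rotational symmetry), then permute the other 4: (4)! = 24.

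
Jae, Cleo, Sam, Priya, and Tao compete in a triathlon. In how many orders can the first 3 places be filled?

This is an ordered selection of 3 from 5: P(5,3).
That gives 5 × 4 × 3 = 60.

60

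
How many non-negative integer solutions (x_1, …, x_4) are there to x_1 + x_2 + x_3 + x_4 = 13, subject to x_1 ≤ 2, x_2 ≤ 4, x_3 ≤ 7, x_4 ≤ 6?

60

Without the upper bounds there are C(16,3) = 560 ways to split 13 among 4 variables.
Subtract solutions that violate a single cap (substitute x_i' = x_i − (cap_i+1)): x_1 ≥ 3 gives C(13,3) = 286; x_2 ≥ 5 gives C(11,3) = 165; x_3 ≥ 8 gives C(8,3) = 56; x_4 ≥ 7 gives C(9,3) = 84. Together 591.
Add back pairs where two caps are both exceeded: 56 + 10 + 20 + 1 + 4 + 0 = 91.
By inclusion–exclusion the count is 560 − 591 + 91 = 60.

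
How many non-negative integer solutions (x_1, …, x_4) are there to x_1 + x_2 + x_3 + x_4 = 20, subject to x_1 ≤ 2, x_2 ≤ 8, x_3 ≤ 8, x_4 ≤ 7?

46

By stars and bars, unrestricted non-negative solutions to x_1+…+x_4 = 20 number C(20+3,3) = 1771.
Subtract solutions that violate a single cap (substitute x_i' = x_i − (cap_i+1)): x_1 ≥ 3 gives C(20,3) = 1140; x_2 ≥ 9 gives C(14,3) = 364; x_3 ≥ 9 gives C(14,3) = 364; x_4 ≥ 8 gives C(15,3) = 455. Together 2323.
Add back pairs where two caps are both exceeded: 165 + 165 + 220 + 10 + 20 + 20 = 600.
Subtract triples: 0 + 1 + 1 + 0 = 2.
By inclusion–exclusion the count is 1771 − 2323 + 600 − 2 = 46.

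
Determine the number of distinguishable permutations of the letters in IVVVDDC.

The 7 letters of IVVVDDC have repeats: D appearing twice and V appearing 3 times.
Dividing 7! = 5040 by 3!·2! = 12 for the repeated letters gives 420.

420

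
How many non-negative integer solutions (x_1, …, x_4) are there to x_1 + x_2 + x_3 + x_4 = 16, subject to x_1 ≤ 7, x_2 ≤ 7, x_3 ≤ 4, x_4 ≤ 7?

Ignoring the caps, the number of non-negative solutions to x_1+…+x_4 = 16 is C(19,3) = 969.
Subtract solutions that violate a single cap (substitute x_i' = x_i − (cap_i+1)): x_1 ≥ 8 gives C(11,3) = 165; x_2 ≥ 8 gives C(11,3) = 165; x_3 ≥ 5 gives C(14,3) = 364; x_4 ≥ 8 gives C(11,3) = 165. Together 859.
Add back pairs where two caps are both exceeded: 1 + 20 + 1 + 20 + 1 + 20 = 63.
By inclusion–exclusion the count is 969 − 859 + 63 = 173.

173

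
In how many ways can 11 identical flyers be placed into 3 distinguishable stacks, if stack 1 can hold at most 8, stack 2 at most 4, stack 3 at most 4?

Ignoring the caps, the number of non-negative solutions to x_1+…+x_3 = 11 is C(13,2) = 78.
Subtract solutions that violate a single cap (substitute x_i' = x_i − (cap_i+1)): x_1 ≥ 9 gives C(4,2) = 6; x_2 ≥ 5 gives C(8,2) = 28; x_3 ≥ 5 gives C(8,2) = 28. Together 62.
Add back pairs where two caps are both exceeded: 0 + 0 + 3 = 3.
By inclusion–exclusion the count is 78 − 62 + 3 = 19.

19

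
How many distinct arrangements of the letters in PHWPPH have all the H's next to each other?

Treat the 2 copies of H as a single block. The multiset to arrange is then {HH, P, P, P, W}, 5 items in all.
That gives (5)!/(3!) = 20 arrangements.

20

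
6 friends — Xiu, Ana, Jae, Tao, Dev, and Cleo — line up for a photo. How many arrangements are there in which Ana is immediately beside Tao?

Treat {Ana, Tao} as a single unit. There are 5 units to order, and the pair itself can be ordered 2 ways.
That gives 2 × 5! = 2 × 120 = 240.

240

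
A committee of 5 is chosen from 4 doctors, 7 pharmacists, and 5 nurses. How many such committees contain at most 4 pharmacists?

4347

Split by how many pharmacists are chosen (0 through 4).
Sum: C(7,0)·C(9,5) + C(7,1)·C(9,4) + C(7,2)·C(9,3) + C(7,3)·C(9,2) + C(7,4)·C(9,1) = 126 + 882 + 1764 + 1260 + 315 = 4347.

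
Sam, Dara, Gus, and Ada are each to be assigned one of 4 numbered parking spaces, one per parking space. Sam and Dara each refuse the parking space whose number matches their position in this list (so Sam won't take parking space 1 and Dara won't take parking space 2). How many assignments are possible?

14

Let Aᵢ (for i ∈ {1, 2}) be the placements that put person i in their forbidden parking space. Any j of these fix j positions, leaving (4−j)! ways to fill the rest, and there are C(2,j) ways to pick which j.
By inclusion–exclusion, the number of valid placements is Σ_{j=0}^{2} (−1)^j C(2,j)·(4−j)!.
Computing: 24 − 12 + 2 = 14.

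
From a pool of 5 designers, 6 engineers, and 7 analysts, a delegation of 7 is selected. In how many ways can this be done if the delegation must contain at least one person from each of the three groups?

Unrestricted: C(18,7) = 31824 ways to pick any 7 of the 18.
Subtract selections that omit an entire group: no designers → C(13,7) = 1716; no engineers → C(12,7) = 792; no analysts → C(11,7) = 330.
Add back selections omitting two groups (i.e. drawn from a single group): C(5,7) + C(6,7) + C(7,7) = 1.
By inclusion–exclusion: 31824 − 2838 + 1 = 28987.

28987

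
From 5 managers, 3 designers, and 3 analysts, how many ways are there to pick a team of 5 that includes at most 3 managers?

431

Split by how many managers are chosen (0 through 3).
Sum: C(5,0)·C(6,5) + C(5,1)·C(6,4) + C(5,2)·C(6,3) + C(5,3)·C(6,2) = 6 + 75 + 200 + 150 = 431.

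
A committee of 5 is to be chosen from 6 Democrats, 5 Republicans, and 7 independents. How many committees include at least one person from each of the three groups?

Total 5-person selections from all 18: C(18,5) = 8568.
Selections missing a whole group: no Democrats → C(12,5) = 792; no Republicans → C(13,5) = 1287; no independents → C(11,5) = 462.
Add back selections omitting two groups (i.e. drawn from a single group): C(6,5) + C(5,5) + C(7,5) = 28.
By inclusion–exclusion: 8568 − 2541 + 28 = 6055.

6055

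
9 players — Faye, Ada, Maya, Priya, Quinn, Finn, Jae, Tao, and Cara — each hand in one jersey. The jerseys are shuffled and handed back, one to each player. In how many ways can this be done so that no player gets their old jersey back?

Count assignments avoiding every fixed point. For any j of the 9 players fixed to their old jersey, the other 9−j can be arranged in (9−j)! ways.
By inclusion–exclusion this is Σ_{j=0}^{9} (−1)^j C(9,j)·(9−j)!.
Computing: 362880 − 362880 + 181440 − 60480 + 15120 − 3024 + 504 − 72 + 9 − 1 = 133496.

133496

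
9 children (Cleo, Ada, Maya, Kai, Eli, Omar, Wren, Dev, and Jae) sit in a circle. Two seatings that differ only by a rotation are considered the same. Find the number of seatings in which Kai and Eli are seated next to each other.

10080

Glue Kai and Eli into a block (2 internal orders). Seating 8 units around a circle gives (7)! arrangements.
So 2 × (7)! = 2 × 5040 = 10080.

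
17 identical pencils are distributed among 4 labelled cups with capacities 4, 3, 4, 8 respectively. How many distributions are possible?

Without the upper bounds there are C(20,3) = 1140 ways to split 17 among 4 cups.
Subtract solutions that violate a single cap (substitute x_i' = x_i − (cap_i+1)): x_1 ≥ 5 gives C(15,3) = 455; x_2 ≥ 4 gives C(16,3) = 560; x_3 ≥ 5 gives C(15,3) = 455; x_4 ≥ 9 gives C(11,3) = 165. Together 1635.
Add back pairs where two caps are both exceeded: 165 + 120 + 20 + 165 + 35 + 20 = 525.
Subtract triples: 20 + 0 + 0 + 0 = 20.
By inclusion–exclusion the count is 1140 − 1635 + 525 − 20 = 10.

10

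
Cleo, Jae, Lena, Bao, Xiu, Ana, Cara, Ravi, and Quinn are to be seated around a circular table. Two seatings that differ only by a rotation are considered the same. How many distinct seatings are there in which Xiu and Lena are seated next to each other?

10080

Treat {Xiu, Lena} as one unit (2 internal orders) and seat the resulting 8 units around the table: (7)! circular arrangements.
So 2 × (7)! = 2 × 5040 = 10080.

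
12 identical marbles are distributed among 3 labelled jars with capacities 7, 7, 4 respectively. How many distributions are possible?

25

Ignoring the caps, the number of non-negative solutions to x_1+…+x_3 = 12 is C(14,2) = 91.
Subtract solutions that violate a single cap (substitute x_i' = x_i − (cap_i+1)): x_1 ≥ 8 gives C(6,2) = 15; x_2 ≥ 8 gives C(6,2) = 15; x_3 ≥ 5 gives C(9,2) = 36. Together 66.
No two caps can be exceeded simultaneously, so the pair terms are all 0.
By inclusion–exclusion the count is 91 − 66 + 0 = 25.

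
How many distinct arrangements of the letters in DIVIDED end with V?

Fix V in the last position and arrange the remaining 6 letters.
Those 6 letters have D appearing 3 times and I appearing twice, giving (6)!/(3!·2!) = 60.

60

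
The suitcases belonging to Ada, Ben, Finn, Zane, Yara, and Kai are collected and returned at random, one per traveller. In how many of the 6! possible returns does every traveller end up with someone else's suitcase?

Count assignments avoiding every fixed point. For any j of the 6 travellers fixed to their own suitcase, the other 6−j can be arranged in (6−j)! ways.
By inclusion–exclusion this is Σ_{j=0}^{6} (−1)^j C(6,j)·(6−j)!.
Computing: 720 − 720 + 360 − 120 + 30 − 6 + 1 = 265.

265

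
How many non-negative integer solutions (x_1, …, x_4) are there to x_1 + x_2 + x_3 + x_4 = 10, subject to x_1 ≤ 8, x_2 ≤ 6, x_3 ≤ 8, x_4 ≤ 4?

Without the upper bounds there are C(13,3) = 286 ways to split 10 among 4 variables.
Subtract solutions that violate a single cap (substitute x_i' = x_i − (cap_i+1)): x_1 ≥ 9 gives C(4,3) = 4; x_2 ≥ 7 gives C(6,3) = 20; x_3 ≥ 9 gives C(4,3) = 4; x_4 ≥ 5 gives C(8,3) = 56. Together 84.
No two caps can be exceeded simultaneously, so the pair terms are all 0.
By inclusion–exclusion the count is 286 − 84 + 0 = 202.

202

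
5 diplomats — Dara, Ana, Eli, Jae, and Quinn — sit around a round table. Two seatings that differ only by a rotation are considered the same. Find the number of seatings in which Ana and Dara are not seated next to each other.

All circular seatings of 5 people number (4)! = 24.
Those with Ana next to Dara: fuse the pair into one unit and seat 4 units around a circle — 2·(3)! = 12.
Subtracting, 24 − 12 = 12.

12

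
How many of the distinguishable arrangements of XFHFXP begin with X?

With the first slot taken by X, it remains to arrange the other 5 letters (FHFXP).
Those 5 letters have F appearing twice, giving (5)!/(2!) = 60.

60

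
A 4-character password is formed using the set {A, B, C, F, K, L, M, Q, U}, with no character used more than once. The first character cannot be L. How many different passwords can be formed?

2688

The first character has 9−1 = 8 choices (anything except L).
The remaining 3 characters are filled from the other 8 symbols without repetition: 8 × 7 × 6 = 336.
Total: 8 × 336 = 2688.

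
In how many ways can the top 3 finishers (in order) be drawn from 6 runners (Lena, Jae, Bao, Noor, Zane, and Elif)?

120

This is an ordered selection of 3 from 6: P(6,3).
That gives 6 × 5 × 4 = 120.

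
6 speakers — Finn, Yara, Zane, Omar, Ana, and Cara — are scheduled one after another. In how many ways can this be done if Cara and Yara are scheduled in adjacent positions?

Place the 4 others and the Cara-Yara pair as 5 objects in a line; the pair has 2 internal arrangements.
That gives 2 × 5! = 2 × 120 = 240.

240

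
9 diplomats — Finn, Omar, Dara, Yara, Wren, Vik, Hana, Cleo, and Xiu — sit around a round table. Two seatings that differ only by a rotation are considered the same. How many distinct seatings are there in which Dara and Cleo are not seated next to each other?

30240

Without the restriction there are (8)! = 40320 seatings.
Those with Dara next to Cleo: fuse the pair into one unit and seat 8 units around a circle — 2·(7)! = 10080.
Subtracting, 40320 − 10080 = 30240.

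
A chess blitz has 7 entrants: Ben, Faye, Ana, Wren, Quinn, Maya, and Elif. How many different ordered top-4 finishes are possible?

This is an ordered selection of 4 from 7: P(7,4).
That gives 7 × 6 × 5 × 4 = 840.

840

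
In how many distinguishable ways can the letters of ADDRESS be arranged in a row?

1260

Letter multiplicities in ADDRESS: A×1, D×2, E×1, R×1, S×2.
So there are 7! / (2!·2!) = 1260 distinguishable arrangements.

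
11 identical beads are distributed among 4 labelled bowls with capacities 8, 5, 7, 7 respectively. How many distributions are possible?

258

Ignoring the caps, the number of non-negative solutions to x_1+…+x_4 = 11 is C(14,3) = 364.
Subtract solutions that violate a single cap (substitute x_i' = x_i − (cap_i+1)): x_1 ≥ 9 gives C(5,3) = 10; x_2 ≥ 6 gives C(8,3) = 56; x_3 ≥ 8 gives C(6,3) = 20; x_4 ≥ 8 gives C(6,3) = 20. Together 106.
No two caps can be exceeded simultaneously, so the pair terms are all 0.
By inclusion–exclusion the count is 364 − 106 + 0 = 258.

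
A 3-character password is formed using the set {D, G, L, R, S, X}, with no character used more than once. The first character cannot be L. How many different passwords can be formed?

The first character has 6−1 = 5 choices (anything except L).
The remaining 2 characters are filled from the other 5 symbols without repetition: 5 × 4 = 20.
Total: 5 × 20 = 100.

100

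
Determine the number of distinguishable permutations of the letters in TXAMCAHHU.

Letter multiplicities in TXAMCAHHU: A×2, C×1, H×2, M×1, T×1, U×1, X×1.
Dividing 9! = 362880 by 2!·2! = 4 for the repeated letters gives 90720.

90720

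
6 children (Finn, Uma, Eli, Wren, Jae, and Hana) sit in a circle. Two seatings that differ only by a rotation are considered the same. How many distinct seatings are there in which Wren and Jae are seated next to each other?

48

Glue Wren and Jae into a block (2 internal orders). Seating 5 units around a circle gives (4)! arrangements.
So 2 × (4)! = 2 × 24 = 48.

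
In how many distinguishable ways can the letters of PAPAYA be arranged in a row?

60

The 6 letters of PAPAYA have repeats: A appearing 3 times and P appearing twice.
The number of distinct arrangements is 6!/(3!·2!) = 720/12 = 60.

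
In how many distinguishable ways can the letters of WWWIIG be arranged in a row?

60

The 6 letters of WWWIIG have repeats: I appearing twice and W appearing 3 times.
Dividing 6! = 720 by 3!·2! = 12 for the repeated letters gives 60.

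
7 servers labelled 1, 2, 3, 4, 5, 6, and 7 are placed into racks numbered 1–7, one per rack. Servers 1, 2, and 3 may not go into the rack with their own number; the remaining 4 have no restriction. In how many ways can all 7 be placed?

3216

Let Aᵢ (for i ∈ {1, 2, 3}) be the placements that put server i in its forbidden rack. Any j of these fix j positions, leaving (7−j)! ways to fill the rest, and there are C(3,j) ways to pick which j.
By inclusion–exclusion, the number of valid placements is Σ_{j=0}^{3} (−1)^j C(3,j)·(7−j)!.
Computing: 5040 − 2160 + 360 − 24 = 3216.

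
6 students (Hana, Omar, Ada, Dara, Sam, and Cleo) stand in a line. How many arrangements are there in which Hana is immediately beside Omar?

Glue Hana and Omar into one block (2 internal orders), leaving 5 units to arrange in a row.
So the count is 2·(5)! = 240.

240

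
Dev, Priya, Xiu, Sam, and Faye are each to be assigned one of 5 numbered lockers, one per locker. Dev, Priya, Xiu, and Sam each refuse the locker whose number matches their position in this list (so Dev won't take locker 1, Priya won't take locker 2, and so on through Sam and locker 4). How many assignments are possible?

Let Aᵢ (for 1 ≤ i ≤ 4) be the placements that put person i in their forbidden locker. Any j of these fix j positions, leaving (5−j)! ways to fill the rest, and there are C(4,j) ways to pick which j.
By inclusion–exclusion, the number of valid placements is Σ_{j=0}^{4} (−1)^j C(4,j)·(5−j)!.
Computing: 120 − 96 + 36 − 8 + 1 = 53.

53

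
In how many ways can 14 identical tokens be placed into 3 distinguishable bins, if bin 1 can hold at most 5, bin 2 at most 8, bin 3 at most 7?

27

Without the upper bounds there are C(16,2) = 120 ways to split 14 among 3 bins.
Subtract solutions that violate a single cap (substitute x_i' = x_i − (cap_i+1)): x_1 ≥ 6 gives C(10,2) = 45; x_2 ≥ 9 gives C(7,2) = 21; x_3 ≥ 8 gives C(8,2) = 28. Together 94.
Add back pairs where two caps are both exceeded: 0 + 1 + 0 = 1.
By inclusion–exclusion the count is 120 − 94 + 1 = 27.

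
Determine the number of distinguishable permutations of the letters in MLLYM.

MLLYM has 5 letters with L appearing twice and M appearing twice.
So there are 5! / (2!·2!) = 30 distinguishable arrangements.

30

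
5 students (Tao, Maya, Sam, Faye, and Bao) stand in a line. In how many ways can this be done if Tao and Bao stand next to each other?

Treat {Tao, Bao} as a single unit. There are 4 units to order, and the pair itself can be ordered 2 ways.
So the count is 2·(4)! = 48.

48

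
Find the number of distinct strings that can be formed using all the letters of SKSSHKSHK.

1260

The 9 letters of SKSSHKSHK have repeats: H appearing twice, K appearing 3 times, and S appearing 4 times.
Dividing 9! = 362880 by 4!·3!·2! = 288 for the repeated letters gives 1260.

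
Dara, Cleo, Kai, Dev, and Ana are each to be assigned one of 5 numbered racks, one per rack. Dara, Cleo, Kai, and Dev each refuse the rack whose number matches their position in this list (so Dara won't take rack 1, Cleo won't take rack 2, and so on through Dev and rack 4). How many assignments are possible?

53

Let Aᵢ (for 1 ≤ i ≤ 4) be the placements that put person i in their forbidden rack. Any j of these fix j positions, leaving (5−j)! ways to fill the rest, and there are C(4,j) ways to pick which j.
By inclusion–exclusion, the number of valid placements is Σ_{j=0}^{4} (−1)^j C(4,j)·(5−j)!.
Computing: 120 − 96 + 36 − 8 + 1 = 53.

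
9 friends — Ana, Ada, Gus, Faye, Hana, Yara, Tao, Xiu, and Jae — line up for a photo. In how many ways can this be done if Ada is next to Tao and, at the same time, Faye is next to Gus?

20160

Treat {Ada,Tao} as one block (2 orders) and {Faye,Gus} as another (2 orders).
That leaves 7 units to arrange: 2 × 2 × 7! = 4 × 5040 = 20160.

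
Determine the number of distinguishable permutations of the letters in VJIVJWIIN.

15120

Letter multiplicities in VJIVJWIIN: I×3, J×2, N×1, V×2, W×1.
Dividing 9! = 362880 by 3!·2!·2! = 24 for the repeated letters gives 15120.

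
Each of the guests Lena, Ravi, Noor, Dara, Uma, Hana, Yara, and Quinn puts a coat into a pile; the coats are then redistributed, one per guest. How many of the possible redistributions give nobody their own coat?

14833

Count assignments avoiding every fixed point. For any j of the 8 guests fixed to their own coat, the other 8−j can be arranged in (8−j)! ways.
By inclusion–exclusion this is Σ_{j=0}^{8} (−1)^j C(8,j)·(8−j)!.
Computing: 40320 − 40320 + 20160 − 6720 + 1680 − 336 + 56 − 8 + 1 = 14833.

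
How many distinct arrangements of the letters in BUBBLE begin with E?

20

Fix E in the first position and arrange the remaining 5 letters.
Those 5 letters have B appearing 3 times, giving (5)!/(3!) = 20.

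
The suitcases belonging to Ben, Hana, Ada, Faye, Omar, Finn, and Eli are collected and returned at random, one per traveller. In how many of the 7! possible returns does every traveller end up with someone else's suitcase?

This is the derangement count D_7: permutations of 7 items with no fixed point.
By inclusion–exclusion this is Σ_{j=0}^{7} (−1)^j C(7,j)·(7−j)!.
Computing: 5040 − 5040 + 2520 − 840 + 210 − 42 + 7 − 1 = 1854.

1854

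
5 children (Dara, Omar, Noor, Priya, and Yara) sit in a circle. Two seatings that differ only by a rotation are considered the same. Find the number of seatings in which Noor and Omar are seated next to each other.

Glue Noor and Omar into a block (2 internal orders). Seating 4 units around a circle gives (3)! arrangements.
So 2 × (3)! = 2 × 6 = 12.

12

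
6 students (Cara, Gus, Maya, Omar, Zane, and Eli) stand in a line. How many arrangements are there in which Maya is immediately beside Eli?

Treat {Maya, Eli} as a single unit. There are 5 units to order, and the pair itself can be ordered 2 ways.
So the count is 2·(5)! = 240.

240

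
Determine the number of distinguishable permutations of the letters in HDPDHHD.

140

Letter multiplicities in HDPDHHD: D×3, H×3, P×1.
So there are 7! / (3!·3!) = 140 distinguishable arrangements.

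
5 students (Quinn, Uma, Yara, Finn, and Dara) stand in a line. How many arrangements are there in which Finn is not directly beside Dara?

There are 5! = 120 arrangements in all. If Finn and Dara are adjacent, merging them into one block gives 2·(4)! = 48 arrangements.
So 120 − 48 = 72 arrangements keep them apart.

72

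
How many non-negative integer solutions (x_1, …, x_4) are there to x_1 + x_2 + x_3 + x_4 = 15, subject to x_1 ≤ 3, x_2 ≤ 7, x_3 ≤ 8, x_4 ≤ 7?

178

By stars and bars, unrestricted non-negative solutions to x_1+…+x_4 = 15 number C(15+3,3) = 816.
Subtract solutions that violate a single cap (substitute x_i' = x_i − (cap_i+1)): x_1 ≥ 4 gives C(14,3) = 364; x_2 ≥ 8 gives C(10,3) = 120; x_3 ≥ 9 gives C(9,3) = 84; x_4 ≥ 8 gives C(10,3) = 120. Together 688.
Add back pairs where two caps are both exceeded: 20 + 10 + 20 + 0 + 0 + 0 = 50.
By inclusion–exclusion the count is 816 − 688 + 50 = 178.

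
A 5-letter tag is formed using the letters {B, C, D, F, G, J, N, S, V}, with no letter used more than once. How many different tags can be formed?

With no repetition, fill the 5 letters in order: 9 choices, then 8, down to 5.
9 × 8 × 7 × 6 × 5 = 15120.

15120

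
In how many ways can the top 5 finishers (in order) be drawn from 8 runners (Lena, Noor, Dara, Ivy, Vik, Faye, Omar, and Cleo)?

6720

There are 8 choices for 1st place, 7 for 2nd, and so on down to 4 for position 5.
That gives 8 × 7 × 6 × 5 × 4 = 6720.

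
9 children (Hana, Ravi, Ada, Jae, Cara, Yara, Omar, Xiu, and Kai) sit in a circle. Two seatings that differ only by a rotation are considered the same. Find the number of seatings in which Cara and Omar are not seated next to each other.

30240

Without the restriction there are (8)! = 40320 seatings.
Those with Cara next to Omar: fuse the pair into one unit and seat 8 units around a circle — 2·(7)! = 10080.
Subtracting, 40320 − 10080 = 30240.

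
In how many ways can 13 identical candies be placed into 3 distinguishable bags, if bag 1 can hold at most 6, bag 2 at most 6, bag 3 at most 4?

10

Without the upper bounds there are C(15,2) = 105 ways to split 13 among 3 bags.
Subtract solutions that violate a single cap (substitute x_i' = x_i − (cap_i+1)): x_1 ≥ 7 gives C(8,2) = 28; x_2 ≥ 7 gives C(8,2) = 28; x_3 ≥ 5 gives C(10,2) = 45. Together 101.
Add back pairs where two caps are both exceeded: 0 + 3 + 3 = 6.
By inclusion–exclusion the count is 105 − 101 + 6 = 10.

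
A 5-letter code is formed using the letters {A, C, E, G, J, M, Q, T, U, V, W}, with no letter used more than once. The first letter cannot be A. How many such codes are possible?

The first letter has 11−1 = 10 choices (anything except A).
The remaining 4 letters are filled from the other 10 symbols without repetition: 10 × 9 × 8 × 7 = 5040.
Total: 10 × 5040 = 50400.

50400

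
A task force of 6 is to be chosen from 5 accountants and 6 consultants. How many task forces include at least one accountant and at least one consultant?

461

Unrestricted: C(11,6) = 462 ways to pick any 6 of the 11.
Selections missing a whole group: no accountants → C(6,6) = 1; no consultants → C(5,6) = 0.
Both groups omitted at once is impossible, so 462 − 1 = 461.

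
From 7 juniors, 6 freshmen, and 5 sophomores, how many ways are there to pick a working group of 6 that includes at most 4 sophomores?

18551

Split by how many sophomores are chosen (0 through 4).
Sum: C(5,0)·C(13,6) + C(5,1)·C(13,5) + C(5,2)·C(13,4) + C(5,3)·C(13,3) + C(5,4)·C(13,2) = 1716 + 6435 + 7150 + 2860 + 390 = 18551.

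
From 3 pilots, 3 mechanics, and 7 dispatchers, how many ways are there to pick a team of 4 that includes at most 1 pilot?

Split by how many pilots are chosen (0 through 1).
Sum: C(3,0)·C(10,4) + C(3,1)·C(10,3) = 210 + 360 = 570.

570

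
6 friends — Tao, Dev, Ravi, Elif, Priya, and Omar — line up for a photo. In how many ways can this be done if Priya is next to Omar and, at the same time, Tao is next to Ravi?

96

Treat {Priya,Omar} as one block (2 orders) and {Tao,Ravi} as another (2 orders).
That leaves 4 units to arrange: 2 × 2 × 4! = 4 × 24 = 96.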